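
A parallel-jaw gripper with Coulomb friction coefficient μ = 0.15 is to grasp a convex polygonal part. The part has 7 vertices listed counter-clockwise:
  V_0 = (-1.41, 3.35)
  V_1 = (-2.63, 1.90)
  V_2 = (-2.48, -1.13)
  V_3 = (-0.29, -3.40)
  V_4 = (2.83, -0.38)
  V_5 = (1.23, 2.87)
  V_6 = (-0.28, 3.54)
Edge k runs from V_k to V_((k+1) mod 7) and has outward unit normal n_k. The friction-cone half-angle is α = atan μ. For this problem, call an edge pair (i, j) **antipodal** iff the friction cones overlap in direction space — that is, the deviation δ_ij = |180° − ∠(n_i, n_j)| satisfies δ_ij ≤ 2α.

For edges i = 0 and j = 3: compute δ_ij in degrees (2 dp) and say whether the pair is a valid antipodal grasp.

α = atan 0.15 = 8.53°;  2α = 17.06°
edge 0: e_0 = (-1.22, -1.45);  n_0 = (-0.7652, +0.6438)
edge 3: e_3 = (+3.12, +3.02);  n_3 = (+0.6955, -0.7185)
∠(n_0, n_3) = 174.14°
δ = |180° − 174.14°| = 5.86°
5.86° ≤ 2α = 17.06°  →  valid

δ = 5.86°, valid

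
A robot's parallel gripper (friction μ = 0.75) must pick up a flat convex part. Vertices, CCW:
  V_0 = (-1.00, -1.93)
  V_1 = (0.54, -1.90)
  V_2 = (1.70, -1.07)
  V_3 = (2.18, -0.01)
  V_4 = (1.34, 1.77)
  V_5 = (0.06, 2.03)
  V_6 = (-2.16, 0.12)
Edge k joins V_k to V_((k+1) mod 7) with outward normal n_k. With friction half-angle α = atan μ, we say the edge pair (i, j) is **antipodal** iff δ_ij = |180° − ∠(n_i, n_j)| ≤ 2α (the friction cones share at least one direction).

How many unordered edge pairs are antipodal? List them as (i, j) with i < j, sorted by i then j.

α = atan 0.75 = 36.87°;  2α = 73.74°
n_0 = (+0.0195, -0.9998)
n_1 = (+0.5819, -0.8133)
n_2 = (+0.9110, -0.4125)
n_3 = (+0.9044, +0.4268)
n_4 = (+0.1991, +0.9800)
n_5 = (-0.6522, +0.7581)
n_6 = (-0.8703, -0.4925)
  (0,1): δ = 145.53°  ·
  (0,2): δ = 115.48°  ·
  (0,3): δ = 65.85°  ✓
  (0,4): δ = 12.60°  ✓
  (0,5): δ = 39.59°  ✓
  (0,6): δ = 118.39°  ·
  (1,2): δ = 149.95°  ·
  (1,3): δ = 100.32°  ·
  (1,4): δ = 47.07°  ✓
  (1,5): δ = 5.12°  ✓
  (1,6): δ = 83.92°  ·
  (2,3): δ = 130.37°  ·
  (2,4): δ = 77.12°  ·
  (2,5): δ = 24.93°  ✓
  (2,6): δ = 53.87°  ✓
  (3,4): δ = 126.75°  ·
  (3,5): δ = 74.56°  ·
  (3,6): δ = 4.24°  ✓
  (4,5): δ = 127.81°  ·
  (4,6): δ = 49.01°  ✓
  (5,6): δ = 101.20°  ·
antipodal pairs: 9

count = 9; pairs: (0,3), (0,4), (0,5), (1,4), (1,5), (2,5), (2,6), (3,6), (4,6)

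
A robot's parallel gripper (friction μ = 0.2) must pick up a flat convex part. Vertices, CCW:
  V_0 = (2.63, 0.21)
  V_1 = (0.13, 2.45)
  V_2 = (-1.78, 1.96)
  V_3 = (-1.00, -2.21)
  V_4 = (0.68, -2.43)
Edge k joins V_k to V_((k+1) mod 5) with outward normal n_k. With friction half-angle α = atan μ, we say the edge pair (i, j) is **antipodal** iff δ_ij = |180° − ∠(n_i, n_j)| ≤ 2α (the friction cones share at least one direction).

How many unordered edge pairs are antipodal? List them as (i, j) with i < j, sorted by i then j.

α = atan 0.2 = 11.31°;  2α = 22.62°
n_0 = (+0.6673, +0.7448)
n_1 = (-0.2485, +0.9686)
n_2 = (-0.9830, -0.1839)
n_3 = (-0.1298, -0.9915)
n_4 = (+0.8044, -0.5941)
  (0,1): δ = 123.75°  ·
  (0,2): δ = 37.54°  ·
  (0,3): δ = 34.40°  ·
  (0,4): δ = 95.41°  ·
  (1,2): δ = 93.79°  ·
  (1,3): δ = 21.85°  ✓
  (1,4): δ = 39.16°  ·
  (2,3): δ = 108.06°  ·
  (2,4): δ = 47.05°  ·
  (3,4): δ = 118.99°  ·
antipodal pairs: 1

count = 1; pairs: (1,3)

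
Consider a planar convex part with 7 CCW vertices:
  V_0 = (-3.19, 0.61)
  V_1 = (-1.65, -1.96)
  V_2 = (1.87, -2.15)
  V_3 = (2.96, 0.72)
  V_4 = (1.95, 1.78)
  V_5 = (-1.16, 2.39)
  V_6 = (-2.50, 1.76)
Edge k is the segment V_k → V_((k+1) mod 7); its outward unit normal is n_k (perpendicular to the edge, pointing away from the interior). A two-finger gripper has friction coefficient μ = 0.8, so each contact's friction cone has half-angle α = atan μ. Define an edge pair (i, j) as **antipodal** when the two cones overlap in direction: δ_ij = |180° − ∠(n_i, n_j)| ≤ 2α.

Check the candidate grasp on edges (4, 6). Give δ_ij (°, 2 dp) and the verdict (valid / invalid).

α = atan 0.8 = 38.66°;  2α = 77.32°
edge 4: e_4 = (-3.11, +0.61);  n_4 = (+0.1925, +0.9813)
edge 6: e_6 = (-0.69, -1.15);  n_6 = (-0.8575, +0.5145)
∠(n_4, n_6) = 70.13°
δ = |180° − 70.13°| = 109.87°
109.87° > 2α = 77.32°  →  invalid

δ = 109.87°, invalid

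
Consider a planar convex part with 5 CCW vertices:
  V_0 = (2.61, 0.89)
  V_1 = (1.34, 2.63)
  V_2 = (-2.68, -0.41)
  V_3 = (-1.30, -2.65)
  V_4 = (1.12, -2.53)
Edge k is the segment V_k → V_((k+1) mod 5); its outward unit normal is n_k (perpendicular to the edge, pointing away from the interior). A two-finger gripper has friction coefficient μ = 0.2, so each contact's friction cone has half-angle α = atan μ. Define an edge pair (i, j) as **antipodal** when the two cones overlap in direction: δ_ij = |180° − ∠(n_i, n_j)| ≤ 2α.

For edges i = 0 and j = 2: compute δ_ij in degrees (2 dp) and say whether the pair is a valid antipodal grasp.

α = atan 0.2 = 11.31°;  2α = 22.62°
edge 0: e_0 = (-1.27, +1.74);  n_0 = (+0.8077, +0.5896)
edge 2: e_2 = (+1.38, -2.24);  n_2 = (-0.8514, -0.5245)
∠(n_0, n_2) = 175.51°
δ = |180° − 175.51°| = 4.49°
4.49° ≤ 2α = 22.62°  →  valid

δ = 4.49°, valid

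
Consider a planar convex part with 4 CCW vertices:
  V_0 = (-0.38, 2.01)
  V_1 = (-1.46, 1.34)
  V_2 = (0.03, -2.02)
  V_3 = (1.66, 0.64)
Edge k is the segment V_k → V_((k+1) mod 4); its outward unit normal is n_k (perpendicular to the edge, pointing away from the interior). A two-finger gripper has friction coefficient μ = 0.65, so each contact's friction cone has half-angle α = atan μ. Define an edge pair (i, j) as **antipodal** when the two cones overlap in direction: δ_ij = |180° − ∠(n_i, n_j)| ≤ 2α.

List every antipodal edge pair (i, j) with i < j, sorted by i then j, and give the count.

α = atan 0.65 = 33.02°;  2α = 66.05°
n_0 = (-0.5272, +0.8498)
n_1 = (-0.9141, -0.4054)
n_2 = (+0.8526, -0.5225)
n_3 = (+0.5575, +0.8302)
  (0,1): δ = 97.90°  ·
  (0,2): δ = 26.69°  ✓
  (0,3): δ = 114.30°  ·
  (1,2): δ = 55.41°  ✓
  (1,3): δ = 32.20°  ✓
  (2,3): δ = 92.38°  ·
antipodal pairs: 3

count = 3; pairs: (0,2), (1,2), (1,3)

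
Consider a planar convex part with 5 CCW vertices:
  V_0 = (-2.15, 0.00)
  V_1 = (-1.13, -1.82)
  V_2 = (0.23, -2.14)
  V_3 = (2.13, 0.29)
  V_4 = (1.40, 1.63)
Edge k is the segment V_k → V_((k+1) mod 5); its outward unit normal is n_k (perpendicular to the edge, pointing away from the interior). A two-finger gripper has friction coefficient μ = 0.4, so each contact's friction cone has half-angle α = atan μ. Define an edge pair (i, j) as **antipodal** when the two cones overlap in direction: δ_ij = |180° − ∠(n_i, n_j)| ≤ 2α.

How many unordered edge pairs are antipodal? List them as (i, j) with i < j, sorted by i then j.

α = atan 0.4 = 21.80°;  2α = 43.60°
n_0 = (-0.8723, -0.4889)
n_1 = (-0.2290, -0.9734)
n_2 = (+0.7878, -0.6160)
n_3 = (+0.8781, +0.4784)
n_4 = (-0.4173, +0.9088)
  (0,1): δ = 132.51°  ·
  (0,2): δ = 67.29°  ·
  (0,3): δ = 0.69°  ✓
  (0,4): δ = 85.39°  ·
  (1,2): δ = 114.78°  ·
  (1,3): δ = 48.18°  ·
  (1,4): δ = 37.90°  ✓
  (2,3): δ = 113.40°  ·
  (2,4): δ = 27.32°  ✓
  (3,4): δ = 93.92°  ·
antipodal pairs: 3

count = 3; pairs: (0,3), (1,4), (2,4)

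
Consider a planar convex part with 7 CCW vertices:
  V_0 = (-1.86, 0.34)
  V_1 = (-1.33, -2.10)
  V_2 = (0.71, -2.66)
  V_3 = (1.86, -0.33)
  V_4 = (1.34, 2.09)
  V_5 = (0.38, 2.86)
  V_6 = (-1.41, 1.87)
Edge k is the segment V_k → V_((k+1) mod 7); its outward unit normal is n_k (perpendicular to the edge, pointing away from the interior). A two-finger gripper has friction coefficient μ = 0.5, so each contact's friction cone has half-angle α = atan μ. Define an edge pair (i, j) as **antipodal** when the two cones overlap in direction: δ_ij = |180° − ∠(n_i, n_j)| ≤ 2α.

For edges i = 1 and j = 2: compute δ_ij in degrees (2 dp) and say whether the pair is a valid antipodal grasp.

α = atan 0.5 = 26.57°;  2α = 53.13°
edge 1: e_1 = (+2.04, -0.56);  n_1 = (-0.2647, -0.9643)
edge 2: e_2 = (+1.15, +2.33);  n_2 = (+0.8967, -0.4426)
∠(n_1, n_2) = 79.08°
δ = |180° − 79.08°| = 100.92°
100.92° > 2α = 53.13°  →  invalid

δ = 100.92°, invalid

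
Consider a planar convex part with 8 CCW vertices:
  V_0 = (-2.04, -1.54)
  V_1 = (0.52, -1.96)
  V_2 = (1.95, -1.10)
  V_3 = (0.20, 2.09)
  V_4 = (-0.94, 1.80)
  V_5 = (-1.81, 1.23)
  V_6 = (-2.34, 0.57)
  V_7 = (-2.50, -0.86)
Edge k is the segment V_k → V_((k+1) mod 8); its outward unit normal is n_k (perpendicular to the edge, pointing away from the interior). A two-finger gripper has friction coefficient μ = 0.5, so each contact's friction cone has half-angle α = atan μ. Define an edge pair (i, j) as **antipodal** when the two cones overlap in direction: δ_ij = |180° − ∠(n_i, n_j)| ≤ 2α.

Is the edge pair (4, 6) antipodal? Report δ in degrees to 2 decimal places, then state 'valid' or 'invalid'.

δ = 129.62°, invalid

α = atan 0.5 = 26.57°;  2α = 53.13°
edge 4: e_4 = (-0.87, -0.57);  n_4 = (-0.5480, +0.8365)
edge 6: e_6 = (-0.16, -1.43);  n_6 = (-0.9938, +0.1112)
∠(n_4, n_6) = 50.38°
δ = |180° − 50.38°| = 129.62°
129.62° > 2α = 53.13°  →  invalid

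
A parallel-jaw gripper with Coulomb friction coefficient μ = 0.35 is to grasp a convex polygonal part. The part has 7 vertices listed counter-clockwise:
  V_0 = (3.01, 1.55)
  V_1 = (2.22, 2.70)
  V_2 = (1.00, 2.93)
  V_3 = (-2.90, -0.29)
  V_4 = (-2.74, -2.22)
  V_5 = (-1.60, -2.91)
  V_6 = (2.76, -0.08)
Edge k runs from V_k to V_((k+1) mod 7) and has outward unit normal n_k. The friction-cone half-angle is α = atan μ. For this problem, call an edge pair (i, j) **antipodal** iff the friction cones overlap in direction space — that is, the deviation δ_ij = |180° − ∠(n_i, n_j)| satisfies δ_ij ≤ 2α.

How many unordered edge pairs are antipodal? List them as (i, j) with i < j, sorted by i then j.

count = 5; pairs: (0,3), (0,4), (1,4), (2,5), (3,6)

α = atan 0.35 = 19.29°;  2α = 38.58°
n_0 = (+0.8243, +0.5662)
n_1 = (+0.1853, +0.9827)
n_2 = (-0.6367, +0.7711)
n_3 = (-0.9966, -0.0826)
n_4 = (-0.5178, -0.8555)
n_5 = (+0.5444, -0.8388)
n_6 = (+0.9884, -0.1516)
  (0,1): δ = 135.16°  ·
  (0,2): δ = 84.94°  ·
  (0,3): δ = 29.75°  ✓
  (0,4): δ = 24.33°  ✓
  (0,5): δ = 88.50°  ·
  (0,6): δ = 136.79°  ·
  (1,2): δ = 129.78°  ·
  (1,3): δ = 74.58°  ·
  (1,4): δ = 20.51°  ✓
  (1,5): δ = 43.66°  ·
  (1,6): δ = 91.96°  ·
  (2,3): δ = 124.81°  ·
  (2,4): δ = 70.73°  ·
  (2,5): δ = 6.56°  ✓
  (2,6): δ = 41.74°  ·
  (3,4): δ = 125.92°  ·
  (3,5): δ = 61.75°  ·
  (3,6): δ = 13.46°  ✓
  (4,5): δ = 115.83°  ·
  (4,6): δ = 67.53°  ·
  (5,6): δ = 131.71°  ·
antipodal pairs: 5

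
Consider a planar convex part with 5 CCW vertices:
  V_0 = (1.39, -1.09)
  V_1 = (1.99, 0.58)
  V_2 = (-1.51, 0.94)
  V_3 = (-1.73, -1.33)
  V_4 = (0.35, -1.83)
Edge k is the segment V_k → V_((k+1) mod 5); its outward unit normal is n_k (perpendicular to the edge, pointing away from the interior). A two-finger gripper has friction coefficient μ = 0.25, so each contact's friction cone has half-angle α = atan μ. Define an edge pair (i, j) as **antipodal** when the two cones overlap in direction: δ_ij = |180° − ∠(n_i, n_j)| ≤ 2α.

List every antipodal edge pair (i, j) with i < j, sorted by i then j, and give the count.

α = atan 0.25 = 14.04°;  2α = 28.07°
n_0 = (+0.9411, -0.3381)
n_1 = (+0.1023, +0.9948)
n_2 = (-0.9953, +0.0965)
n_3 = (-0.2337, -0.9723)
n_4 = (+0.5798, -0.8148)
  (0,1): δ = 76.11°  ·
  (0,2): δ = 14.23°  ✓
  (0,3): δ = 96.25°  ·
  (0,4): δ = 145.20°  ·
  (1,2): δ = 89.66°  ·
  (1,3): δ = 7.64°  ✓
  (1,4): δ = 41.31°  ·
  (2,3): δ = 97.98°  ·
  (2,4): δ = 49.03°  ·
  (3,4): δ = 131.05°  ·
antipodal pairs: 2

count = 2; pairs: (0,2), (1,3)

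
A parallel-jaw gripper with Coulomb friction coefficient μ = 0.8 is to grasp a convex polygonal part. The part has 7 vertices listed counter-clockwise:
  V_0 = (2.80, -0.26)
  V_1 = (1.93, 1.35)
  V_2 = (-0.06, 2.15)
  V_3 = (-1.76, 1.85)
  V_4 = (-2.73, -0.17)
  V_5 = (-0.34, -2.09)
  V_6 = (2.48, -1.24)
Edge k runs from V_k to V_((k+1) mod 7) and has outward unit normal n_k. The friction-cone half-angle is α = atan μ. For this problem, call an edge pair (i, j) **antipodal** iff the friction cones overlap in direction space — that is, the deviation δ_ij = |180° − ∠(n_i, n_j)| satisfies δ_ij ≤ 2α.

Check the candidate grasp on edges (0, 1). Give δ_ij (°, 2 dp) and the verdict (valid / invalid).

α = atan 0.8 = 38.66°;  2α = 77.32°
edge 0: e_0 = (-0.87, +1.61);  n_0 = (+0.8798, +0.4754)
edge 1: e_1 = (-1.99, +0.80);  n_1 = (+0.3730, +0.9278)
∠(n_0, n_1) = 39.71°
δ = |180° − 39.71°| = 140.29°
140.29° > 2α = 77.32°  →  invalid

δ = 140.29°, invalid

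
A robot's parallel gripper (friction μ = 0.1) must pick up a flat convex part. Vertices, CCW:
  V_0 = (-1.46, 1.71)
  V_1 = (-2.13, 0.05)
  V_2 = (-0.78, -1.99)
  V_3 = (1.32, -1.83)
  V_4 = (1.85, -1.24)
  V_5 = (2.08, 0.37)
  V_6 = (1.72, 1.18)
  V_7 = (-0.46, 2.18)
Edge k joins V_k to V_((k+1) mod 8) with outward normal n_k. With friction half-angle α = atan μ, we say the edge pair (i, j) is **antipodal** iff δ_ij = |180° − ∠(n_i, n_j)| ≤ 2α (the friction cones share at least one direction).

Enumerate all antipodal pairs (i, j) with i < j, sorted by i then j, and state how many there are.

α = atan 0.1 = 5.71°;  2α = 11.42°
n_0 = (-0.9273, +0.3743)
n_1 = (-0.8339, -0.5519)
n_2 = (+0.0760, -0.9971)
n_3 = (+0.7439, -0.6683)
n_4 = (+0.9899, -0.1414)
n_5 = (+0.9138, +0.4061)
n_6 = (+0.4169, +0.9089)
n_7 = (-0.4254, +0.9050)
  (0,1): δ = 124.53°  ·
  (0,2): δ = 63.66°  ·
  (0,3): δ = 19.95°  ·
  (0,4): δ = 13.85°  ·
  (0,5): δ = 45.94°  ·
  (0,6): δ = 87.34°  ·
  (0,7): δ = 137.15°  ·
  (1,2): δ = 119.14°  ·
  (1,3): δ = 75.43°  ·
  (1,4): δ = 41.63°  ·
  (1,5): δ = 9.53°  ✓
  (1,6): δ = 31.86°  ·
  (1,7): δ = 81.68°  ·
  (2,3): δ = 136.29°  ·
  (2,4): δ = 102.49°  ·
  (2,5): δ = 70.39°  ·
  (2,6): δ = 29.00°  ·
  (2,7): δ = 20.82°  ·
  (3,4): δ = 146.20°  ·
  (3,5): δ = 114.10°  ·
  (3,6): δ = 72.71°  ·
  (3,7): δ = 22.89°  ·
  (4,5): δ = 147.91°  ·
  (4,6): δ = 106.51°  ·
  (4,7): δ = 56.70°  ·
  (5,6): δ = 138.60°  ·
  (5,7): δ = 88.79°  ·
  (6,7): δ = 130.18°  ·
antipodal pairs: 1

count = 1; pairs: (1,5)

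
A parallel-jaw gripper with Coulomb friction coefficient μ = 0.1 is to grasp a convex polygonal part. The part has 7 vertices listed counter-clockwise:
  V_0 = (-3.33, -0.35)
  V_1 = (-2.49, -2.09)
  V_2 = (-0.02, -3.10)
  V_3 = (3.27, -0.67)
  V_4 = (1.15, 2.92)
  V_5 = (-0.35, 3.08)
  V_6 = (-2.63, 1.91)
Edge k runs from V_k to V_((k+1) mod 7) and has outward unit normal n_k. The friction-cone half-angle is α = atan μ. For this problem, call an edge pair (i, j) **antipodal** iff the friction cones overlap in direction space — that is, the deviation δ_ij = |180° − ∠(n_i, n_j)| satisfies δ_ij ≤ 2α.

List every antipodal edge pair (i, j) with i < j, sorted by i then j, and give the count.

α = atan 0.1 = 5.71°;  2α = 11.42°
n_0 = (-0.9006, -0.4347)
n_1 = (-0.3785, -0.9256)
n_2 = (+0.5941, -0.8044)
n_3 = (+0.8611, +0.5085)
n_4 = (+0.1061, +0.9944)
n_5 = (-0.4566, +0.8897)
n_6 = (-0.9552, +0.2959)
  (0,1): δ = 138.01°  ·
  (0,2): δ = 79.32°  ·
  (0,3): δ = 4.79°  ✓
  (0,4): δ = 58.14°  ·
  (0,5): δ = 91.40°  ·
  (0,6): δ = 137.02°  ·
  (1,2): δ = 121.31°  ·
  (1,3): δ = 37.20°  ·
  (1,4): δ = 16.15°  ·
  (1,5): δ = 49.40°  ·
  (1,6): δ = 95.03°  ·
  (2,3): δ = 95.89°  ·
  (2,4): δ = 42.54°  ·
  (2,5): δ = 9.28°  ✓
  (2,6): δ = 36.34°  ·
  (3,4): δ = 126.65°  ·
  (3,5): δ = 93.40°  ·
  (3,6): δ = 47.77°  ·
  (4,5): δ = 146.75°  ·
  (4,6): δ = 101.12°  ·
  (5,6): δ = 134.37°  ·
antipodal pairs: 2

count = 2; pairs: (0,3), (2,5)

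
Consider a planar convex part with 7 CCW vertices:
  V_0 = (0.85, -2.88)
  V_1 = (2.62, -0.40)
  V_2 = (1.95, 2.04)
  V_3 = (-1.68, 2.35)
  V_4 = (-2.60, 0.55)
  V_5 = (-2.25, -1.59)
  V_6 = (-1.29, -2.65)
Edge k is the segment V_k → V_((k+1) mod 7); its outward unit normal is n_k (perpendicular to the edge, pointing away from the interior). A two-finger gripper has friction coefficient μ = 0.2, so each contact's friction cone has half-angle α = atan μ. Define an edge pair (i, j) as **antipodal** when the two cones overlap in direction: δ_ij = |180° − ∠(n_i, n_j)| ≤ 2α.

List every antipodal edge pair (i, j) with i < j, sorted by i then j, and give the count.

count = 3; pairs: (0,3), (1,4), (2,6)

α = atan 0.2 = 11.31°;  2α = 22.62°
n_0 = (+0.8140, -0.5809)
n_1 = (+0.9643, +0.2648)
n_2 = (+0.0851, +0.9964)
n_3 = (-0.8904, +0.4551)
n_4 = (-0.9869, -0.1614)
n_5 = (-0.7412, -0.6713)
n_6 = (-0.1069, -0.9943)
  (0,1): δ = 129.13°  ·
  (0,2): δ = 59.37°  ·
  (0,3): δ = 8.44°  ✓
  (0,4): δ = 44.80°  ·
  (0,5): δ = 77.68°  ·
  (0,6): δ = 119.38°  ·
  (1,2): δ = 110.24°  ·
  (1,3): δ = 42.43°  ·
  (1,4): δ = 6.07°  ✓
  (1,5): δ = 26.81°  ·
  (1,6): δ = 68.51°  ·
  (2,3): δ = 112.19°  ·
  (2,4): δ = 75.83°  ·
  (2,5): δ = 42.95°  ·
  (2,6): δ = 1.25°  ✓
  (3,4): δ = 143.64°  ·
  (3,5): δ = 110.76°  ·
  (3,6): δ = 69.06°  ·
  (4,5): δ = 147.12°  ·
  (4,6): δ = 105.42°  ·
  (5,6): δ = 138.30°  ·
antipodal pairs: 3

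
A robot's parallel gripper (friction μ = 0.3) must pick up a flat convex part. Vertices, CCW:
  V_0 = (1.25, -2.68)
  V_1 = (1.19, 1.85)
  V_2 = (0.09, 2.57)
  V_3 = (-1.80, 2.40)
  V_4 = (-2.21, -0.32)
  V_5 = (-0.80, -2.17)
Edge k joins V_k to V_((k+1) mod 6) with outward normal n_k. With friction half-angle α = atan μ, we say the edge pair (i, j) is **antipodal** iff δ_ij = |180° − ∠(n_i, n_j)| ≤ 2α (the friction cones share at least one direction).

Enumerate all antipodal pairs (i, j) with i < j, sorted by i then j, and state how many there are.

count = 4; pairs: (0,3), (1,4), (1,5), (2,5)

α = atan 0.3 = 16.70°;  2α = 33.40°
n_0 = (+0.9999, +0.0132)
n_1 = (+0.5477, +0.8367)
n_2 = (-0.0896, +0.9960)
n_3 = (-0.9888, +0.1491)
n_4 = (-0.7953, -0.6062)
n_5 = (-0.2414, -0.9704)
  (0,1): δ = 123.97°  ·
  (0,2): δ = 85.62°  ·
  (0,3): δ = 9.33°  ✓
  (0,4): δ = 36.55°  ·
  (0,5): δ = 75.27°  ·
  (1,2): δ = 141.65°  ·
  (1,3): δ = 65.37°  ·
  (1,4): δ = 19.48°  ✓
  (1,5): δ = 19.24°  ✓
  (2,3): δ = 103.71°  ·
  (2,4): δ = 57.83°  ·
  (2,5): δ = 19.11°  ✓
  (3,4): δ = 134.11°  ·
  (3,5): δ = 95.40°  ·
  (4,5): δ = 141.28°  ·
antipodal pairs: 4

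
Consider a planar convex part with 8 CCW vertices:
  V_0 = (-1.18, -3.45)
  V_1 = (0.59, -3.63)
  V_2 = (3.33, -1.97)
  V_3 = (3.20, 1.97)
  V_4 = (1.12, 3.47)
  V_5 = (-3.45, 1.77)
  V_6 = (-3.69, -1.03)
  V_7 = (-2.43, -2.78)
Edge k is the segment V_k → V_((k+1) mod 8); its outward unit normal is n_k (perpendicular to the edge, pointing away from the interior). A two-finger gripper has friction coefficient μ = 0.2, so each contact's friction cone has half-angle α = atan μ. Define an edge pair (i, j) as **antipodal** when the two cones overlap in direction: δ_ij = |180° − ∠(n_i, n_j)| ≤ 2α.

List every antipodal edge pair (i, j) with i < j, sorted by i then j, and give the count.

α = atan 0.2 = 11.31°;  2α = 22.62°
n_0 = (-0.1012, -0.9949)
n_1 = (+0.5182, -0.8553)
n_2 = (+0.9995, +0.0330)
n_3 = (+0.5849, +0.8111)
n_4 = (-0.3486, +0.9373)
n_5 = (-0.9963, +0.0854)
n_6 = (-0.8115, -0.5843)
n_7 = (-0.4724, -0.8814)
  (0,1): δ = 142.98°  ·
  (0,2): δ = 82.30°  ·
  (0,3): δ = 29.99°  ·
  (0,4): δ = 26.21°  ·
  (0,5): δ = 90.91°  ·
  (0,6): δ = 131.56°  ·
  (0,7): δ = 157.62°  ·
  (1,2): δ = 119.32°  ·
  (1,3): δ = 67.01°  ·
  (1,4): δ = 10.80°  ✓
  (1,5): δ = 53.89°  ·
  (1,6): δ = 94.54°  ·
  (1,7): δ = 120.60°  ·
  (2,3): δ = 127.69°  ·
  (2,4): δ = 71.49°  ·
  (2,5): δ = 6.79°  ✓
  (2,6): δ = 33.86°  ·
  (2,7): δ = 59.92°  ·
  (3,4): δ = 123.80°  ·
  (3,5): δ = 59.10°  ·
  (3,6): δ = 18.45°  ✓
  (3,7): δ = 7.61°  ✓
  (4,5): δ = 115.30°  ·
  (4,6): δ = 74.65°  ·
  (4,7): δ = 48.60°  ·
  (5,6): δ = 139.35°  ·
  (5,7): δ = 113.29°  ·
  (6,7): δ = 153.95°  ·
antipodal pairs: 4

count = 4; pairs: (1,4), (2,5), (3,6), (3,7)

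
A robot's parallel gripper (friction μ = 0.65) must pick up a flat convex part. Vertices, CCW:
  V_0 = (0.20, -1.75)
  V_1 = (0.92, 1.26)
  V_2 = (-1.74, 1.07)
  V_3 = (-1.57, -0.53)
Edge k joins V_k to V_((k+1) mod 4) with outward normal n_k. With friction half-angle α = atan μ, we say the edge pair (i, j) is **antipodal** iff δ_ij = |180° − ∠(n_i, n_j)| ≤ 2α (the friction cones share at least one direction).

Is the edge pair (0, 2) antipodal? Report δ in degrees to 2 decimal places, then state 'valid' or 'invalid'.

α = atan 0.65 = 33.02°;  2α = 66.05°
edge 0: e_0 = (+0.72, +3.01);  n_0 = (+0.9726, -0.2326)
edge 2: e_2 = (+0.17, -1.60);  n_2 = (-0.9944, -0.1057)
∠(n_0, n_2) = 160.48°
δ = |180° − 160.48°| = 19.52°
19.52° ≤ 2α = 66.05°  →  valid

δ = 19.52°, valid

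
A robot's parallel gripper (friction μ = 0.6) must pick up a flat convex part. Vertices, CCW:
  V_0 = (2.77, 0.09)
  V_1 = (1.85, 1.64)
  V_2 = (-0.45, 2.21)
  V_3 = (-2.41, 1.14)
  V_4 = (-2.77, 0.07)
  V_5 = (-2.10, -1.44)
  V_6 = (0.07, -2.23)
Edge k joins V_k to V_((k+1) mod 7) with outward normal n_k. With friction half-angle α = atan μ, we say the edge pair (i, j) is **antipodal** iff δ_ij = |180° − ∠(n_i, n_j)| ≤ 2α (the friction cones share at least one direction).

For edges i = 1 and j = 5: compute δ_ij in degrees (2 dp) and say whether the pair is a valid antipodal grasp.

δ = 6.09°, valid

α = atan 0.6 = 30.96°;  2α = 61.93°
edge 1: e_1 = (-2.30, +0.57);  n_1 = (+0.2405, +0.9706)
edge 5: e_5 = (+2.17, -0.79);  n_5 = (-0.3421, -0.9397)
∠(n_1, n_5) = 173.91°
δ = |180° − 173.91°| = 6.09°
6.09° ≤ 2α = 61.93°  →  valid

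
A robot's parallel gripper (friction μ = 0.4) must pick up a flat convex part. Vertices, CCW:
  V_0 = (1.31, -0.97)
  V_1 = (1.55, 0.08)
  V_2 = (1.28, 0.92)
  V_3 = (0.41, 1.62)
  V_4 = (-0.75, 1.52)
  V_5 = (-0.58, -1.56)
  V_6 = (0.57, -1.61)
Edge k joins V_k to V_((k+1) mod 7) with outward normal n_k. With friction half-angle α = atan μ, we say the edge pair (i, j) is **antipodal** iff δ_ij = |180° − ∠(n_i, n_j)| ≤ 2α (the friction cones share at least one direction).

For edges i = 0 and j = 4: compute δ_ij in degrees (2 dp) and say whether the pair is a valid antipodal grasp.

δ = 16.03°, valid

α = atan 0.4 = 21.80°;  2α = 43.60°
edge 0: e_0 = (+0.24, +1.05);  n_0 = (+0.9749, -0.2228)
edge 4: e_4 = (+0.17, -3.08);  n_4 = (-0.9985, -0.0551)
∠(n_0, n_4) = 163.97°
δ = |180° − 163.97°| = 16.03°
16.03° ≤ 2α = 43.60°  →  valid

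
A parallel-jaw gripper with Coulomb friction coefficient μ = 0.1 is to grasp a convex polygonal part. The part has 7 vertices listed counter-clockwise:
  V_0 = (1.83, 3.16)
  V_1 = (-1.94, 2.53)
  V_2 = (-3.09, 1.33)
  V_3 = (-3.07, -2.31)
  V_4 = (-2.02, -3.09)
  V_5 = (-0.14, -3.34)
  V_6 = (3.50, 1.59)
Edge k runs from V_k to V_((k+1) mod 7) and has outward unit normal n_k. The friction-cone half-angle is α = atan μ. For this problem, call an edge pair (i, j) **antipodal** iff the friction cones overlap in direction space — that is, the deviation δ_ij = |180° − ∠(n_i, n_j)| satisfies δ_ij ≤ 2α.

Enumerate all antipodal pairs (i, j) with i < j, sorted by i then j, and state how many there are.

count = 2; pairs: (1,5), (3,6)

α = atan 0.1 = 5.71°;  2α = 11.42°
n_0 = (-0.1648, +0.9863)
n_1 = (-0.7220, +0.6919)
n_2 = (-1.0000, -0.0055)
n_3 = (-0.5963, -0.8027)
n_4 = (-0.1318, -0.9913)
n_5 = (+0.8045, -0.5940)
n_6 = (+0.6850, +0.7286)
  (0,1): δ = 143.27°  ·
  (0,2): δ = 99.17°  ·
  (0,3): δ = 46.09°  ·
  (0,4): δ = 17.06°  ·
  (0,5): δ = 44.07°  ·
  (0,6): δ = 127.28°  ·
  (1,2): δ = 135.90°  ·
  (1,3): δ = 82.83°  ·
  (1,4): δ = 53.79°  ·
  (1,5): δ = 7.34°  ✓
  (1,6): δ = 90.55°  ·
  (2,3): δ = 126.92°  ·
  (2,4): δ = 97.89°  ·
  (2,5): δ = 36.75°  ·
  (2,6): δ = 46.45°  ·
  (3,4): δ = 150.97°  ·
  (3,5): δ = 89.83°  ·
  (3,6): δ = 6.63°  ✓
  (4,5): δ = 118.87°  ·
  (4,6): δ = 35.66°  ·
  (5,6): δ = 96.79°  ·
antipodal pairs: 2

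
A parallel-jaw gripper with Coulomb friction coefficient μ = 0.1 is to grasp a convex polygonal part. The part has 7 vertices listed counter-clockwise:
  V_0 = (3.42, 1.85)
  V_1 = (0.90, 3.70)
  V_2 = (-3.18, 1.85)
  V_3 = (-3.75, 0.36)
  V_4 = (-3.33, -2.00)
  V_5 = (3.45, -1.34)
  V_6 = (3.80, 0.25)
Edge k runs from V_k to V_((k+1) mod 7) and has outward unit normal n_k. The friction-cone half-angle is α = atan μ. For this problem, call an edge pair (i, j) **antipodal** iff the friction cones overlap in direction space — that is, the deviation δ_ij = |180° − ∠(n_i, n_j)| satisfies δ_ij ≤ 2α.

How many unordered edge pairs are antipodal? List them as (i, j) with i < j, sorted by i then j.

α = atan 0.1 = 5.71°;  2α = 11.42°
n_0 = (+0.5918, +0.8061)
n_1 = (-0.4130, +0.9107)
n_2 = (-0.9340, +0.3573)
n_3 = (-0.9845, -0.1752)
n_4 = (+0.0969, -0.9953)
n_5 = (+0.9766, -0.2150)
n_6 = (+0.9729, +0.2311)
  (0,1): δ = 119.33°  ·
  (0,2): δ = 74.65°  ·
  (0,3): δ = 43.63°  ·
  (0,4): δ = 41.84°  ·
  (0,5): δ = 113.87°  ·
  (0,6): δ = 139.64°  ·
  (1,2): δ = 135.33°  ·
  (1,3): δ = 104.30°  ·
  (1,4): δ = 18.83°  ·
  (1,5): δ = 53.19°  ·
  (1,6): δ = 78.97°  ·
  (2,3): δ = 148.97°  ·
  (2,4): δ = 63.51°  ·
  (2,5): δ = 8.52°  ✓
  (2,6): δ = 34.29°  ·
  (3,4): δ = 94.53°  ·
  (3,5): δ = 22.51°  ·
  (3,6): δ = 3.27°  ✓
  (4,5): δ = 107.97°  ·
  (4,6): δ = 82.20°  ·
  (5,6): δ = 154.23°  ·
antipodal pairs: 2

count = 2; pairs: (2,5), (3,6)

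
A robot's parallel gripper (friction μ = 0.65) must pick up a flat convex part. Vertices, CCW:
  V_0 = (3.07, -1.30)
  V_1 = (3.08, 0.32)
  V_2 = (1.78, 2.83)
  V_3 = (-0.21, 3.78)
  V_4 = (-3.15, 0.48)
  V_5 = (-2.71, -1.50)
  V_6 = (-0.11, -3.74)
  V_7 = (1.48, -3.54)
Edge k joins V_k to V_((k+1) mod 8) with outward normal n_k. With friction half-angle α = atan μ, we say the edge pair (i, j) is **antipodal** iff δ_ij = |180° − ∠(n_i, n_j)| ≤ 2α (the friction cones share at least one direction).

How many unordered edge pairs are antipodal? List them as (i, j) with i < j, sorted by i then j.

α = atan 0.65 = 33.02°;  2α = 66.05°
n_0 = (+1.0000, -0.0062)
n_1 = (+0.8880, +0.4599)
n_2 = (+0.4308, +0.9024)
n_3 = (-0.7467, +0.6652)
n_4 = (-0.9762, -0.2169)
n_5 = (-0.6527, -0.7576)
n_6 = (+0.1248, -0.9922)
n_7 = (+0.8155, -0.5788)
  (0,1): δ = 152.27°  ·
  (0,2): δ = 115.17°  ·
  (0,3): δ = 41.34°  ✓
  (0,4): δ = 12.88°  ✓
  (0,5): δ = 49.61°  ✓
  (0,6): δ = 97.52°  ·
  (0,7): δ = 144.99°  ·
  (1,2): δ = 142.90°  ·
  (1,3): δ = 69.08°  ·
  (1,4): δ = 14.85°  ✓
  (1,5): δ = 21.87°  ✓
  (1,6): δ = 69.79°  ·
  (1,7): δ = 117.25°  ·
  (2,3): δ = 106.18°  ·
  (2,4): δ = 51.95°  ✓
  (2,5): δ = 15.23°  ✓
  (2,6): δ = 32.69°  ✓
  (2,7): δ = 80.15°  ·
  (3,4): δ = 125.77°  ·
  (3,5): δ = 89.05°  ·
  (3,6): δ = 41.13°  ✓
  (3,7): δ = 6.33°  ✓
  (4,5): δ = 143.27°  ·
  (4,6): δ = 95.36°  ·
  (4,7): δ = 47.90°  ✓
  (5,6): δ = 132.08°  ·
  (5,7): δ = 84.62°  ·
  (6,7): δ = 132.54°  ·
antipodal pairs: 11

count = 11; pairs: (0,3), (0,4), (0,5), (1,4), (1,5), (2,4), (2,5), (2,6), (3,6), (3,7), (4,7)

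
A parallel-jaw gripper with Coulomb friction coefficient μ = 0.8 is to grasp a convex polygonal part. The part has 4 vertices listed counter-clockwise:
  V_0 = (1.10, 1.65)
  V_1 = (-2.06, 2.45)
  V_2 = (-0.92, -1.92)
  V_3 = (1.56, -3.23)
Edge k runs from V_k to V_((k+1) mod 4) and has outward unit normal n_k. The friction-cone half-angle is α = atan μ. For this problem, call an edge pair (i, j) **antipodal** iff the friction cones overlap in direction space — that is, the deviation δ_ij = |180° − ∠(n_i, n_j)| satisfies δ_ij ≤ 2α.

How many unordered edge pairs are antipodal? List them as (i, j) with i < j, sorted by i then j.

count = 4; pairs: (0,1), (0,2), (1,3), (2,3)

α = atan 0.8 = 38.66°;  2α = 77.32°
n_0 = (+0.2454, +0.9694)
n_1 = (-0.9676, -0.2524)
n_2 = (-0.4671, -0.8842)
n_3 = (+0.9956, +0.0938)
  (0,1): δ = 61.17°  ✓
  (0,2): δ = 13.64°  ✓
  (0,3): δ = 109.59°  ·
  (1,2): δ = 132.47°  ·
  (1,3): δ = 9.24°  ✓
  (2,3): δ = 56.77°  ✓
antipodal pairs: 4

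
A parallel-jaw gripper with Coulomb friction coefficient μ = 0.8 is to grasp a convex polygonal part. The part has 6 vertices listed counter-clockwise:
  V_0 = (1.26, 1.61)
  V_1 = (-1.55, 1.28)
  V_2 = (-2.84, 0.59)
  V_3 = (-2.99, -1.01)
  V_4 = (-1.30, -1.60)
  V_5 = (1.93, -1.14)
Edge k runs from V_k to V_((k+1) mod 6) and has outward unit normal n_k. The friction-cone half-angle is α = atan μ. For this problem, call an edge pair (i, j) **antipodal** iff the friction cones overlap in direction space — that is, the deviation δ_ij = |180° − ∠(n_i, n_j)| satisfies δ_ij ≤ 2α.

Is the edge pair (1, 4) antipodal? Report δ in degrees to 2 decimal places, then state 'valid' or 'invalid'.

δ = 20.04°, valid

α = atan 0.8 = 38.66°;  2α = 77.32°
edge 1: e_1 = (-1.29, -0.69);  n_1 = (-0.4717, +0.8818)
edge 4: e_4 = (+3.23, +0.46);  n_4 = (+0.1410, -0.9900)
∠(n_1, n_4) = 159.96°
δ = |180° − 159.96°| = 20.04°
20.04° ≤ 2α = 77.32°  →  valid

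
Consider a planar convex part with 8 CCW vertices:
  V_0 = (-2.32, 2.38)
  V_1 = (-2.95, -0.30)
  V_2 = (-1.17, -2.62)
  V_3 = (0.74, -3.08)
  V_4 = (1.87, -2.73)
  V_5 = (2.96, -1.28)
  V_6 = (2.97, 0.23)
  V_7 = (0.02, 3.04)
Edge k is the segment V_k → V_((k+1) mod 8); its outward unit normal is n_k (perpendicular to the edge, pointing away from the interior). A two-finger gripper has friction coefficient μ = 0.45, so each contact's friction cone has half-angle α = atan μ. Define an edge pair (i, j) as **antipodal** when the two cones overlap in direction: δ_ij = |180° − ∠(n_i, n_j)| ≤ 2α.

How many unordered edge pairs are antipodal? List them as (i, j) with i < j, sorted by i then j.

α = atan 0.45 = 24.23°;  2α = 48.46°
n_0 = (-0.9735, +0.2288)
n_1 = (-0.7934, -0.6087)
n_2 = (-0.2341, -0.9722)
n_3 = (+0.2959, -0.9552)
n_4 = (+0.7993, -0.6009)
n_5 = (+1.0000, -0.0066)
n_6 = (+0.6897, +0.7241)
n_7 = (-0.2715, +0.9624)
  (0,1): δ = 129.27°  ·
  (0,2): δ = 90.31°  ·
  (0,3): δ = 59.56°  ·
  (0,4): δ = 23.70°  ✓
  (0,5): δ = 12.85°  ✓
  (0,6): δ = 59.62°  ·
  (0,7): δ = 118.98°  ·
  (1,2): δ = 141.04°  ·
  (1,3): δ = 110.29°  ·
  (1,4): δ = 74.43°  ·
  (1,5): δ = 37.88°  ✓
  (1,6): δ = 8.90°  ✓
  (1,7): δ = 68.25°  ·
  (2,3): δ = 149.25°  ·
  (2,4): δ = 113.39°  ·
  (2,5): δ = 76.84°  ·
  (2,6): δ = 30.07°  ✓
  (2,7): δ = 29.29°  ✓
  (3,4): δ = 144.14°  ·
  (3,5): δ = 107.59°  ·
  (3,6): δ = 60.82°  ·
  (3,7): δ = 1.46°  ✓
  (4,5): δ = 143.45°  ·
  (4,6): δ = 96.67°  ·
  (4,7): δ = 37.32°  ✓
  (5,6): δ = 133.23°  ·
  (5,7): δ = 73.87°  ·
  (6,7): δ = 120.64°  ·
antipodal pairs: 8

count = 8; pairs: (0,4), (0,5), (1,5), (1,6), (2,6), (2,7), (3,7), (4,7)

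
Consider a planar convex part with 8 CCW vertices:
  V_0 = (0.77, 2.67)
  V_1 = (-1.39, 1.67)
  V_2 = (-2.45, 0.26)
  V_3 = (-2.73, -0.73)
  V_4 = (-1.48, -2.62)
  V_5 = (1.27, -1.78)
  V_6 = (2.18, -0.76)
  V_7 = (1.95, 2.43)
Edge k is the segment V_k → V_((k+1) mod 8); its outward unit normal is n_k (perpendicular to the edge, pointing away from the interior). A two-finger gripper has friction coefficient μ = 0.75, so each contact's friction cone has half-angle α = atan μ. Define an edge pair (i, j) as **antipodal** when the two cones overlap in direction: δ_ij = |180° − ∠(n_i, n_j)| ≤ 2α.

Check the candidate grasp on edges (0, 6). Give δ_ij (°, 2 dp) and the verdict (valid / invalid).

α = atan 0.75 = 36.87°;  2α = 73.74°
edge 0: e_0 = (-2.16, -1.00);  n_0 = (-0.4201, +0.9075)
edge 6: e_6 = (-0.23, +3.19);  n_6 = (+0.9974, +0.0719)
∠(n_0, n_6) = 110.72°
δ = |180° − 110.72°| = 69.28°
69.28° ≤ 2α = 73.74°  →  valid

δ = 69.28°, valid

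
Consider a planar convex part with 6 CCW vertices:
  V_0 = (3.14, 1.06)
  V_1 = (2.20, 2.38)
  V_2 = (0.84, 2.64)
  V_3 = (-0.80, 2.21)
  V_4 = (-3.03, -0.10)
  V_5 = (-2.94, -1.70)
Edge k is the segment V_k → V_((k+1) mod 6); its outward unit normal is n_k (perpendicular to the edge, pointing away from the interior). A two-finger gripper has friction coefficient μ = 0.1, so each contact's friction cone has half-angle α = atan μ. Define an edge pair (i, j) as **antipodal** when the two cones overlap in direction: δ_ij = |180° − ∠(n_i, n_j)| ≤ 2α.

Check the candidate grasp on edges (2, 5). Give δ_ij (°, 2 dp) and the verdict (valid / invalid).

δ = 9.72°, valid

α = atan 0.1 = 5.71°;  2α = 11.42°
edge 2: e_2 = (-1.64, -0.43);  n_2 = (-0.2536, +0.9673)
edge 5: e_5 = (+6.08, +2.76);  n_5 = (+0.4134, -0.9106)
∠(n_2, n_5) = 170.28°
δ = |180° − 170.28°| = 9.72°
9.72° ≤ 2α = 11.42°  →  valid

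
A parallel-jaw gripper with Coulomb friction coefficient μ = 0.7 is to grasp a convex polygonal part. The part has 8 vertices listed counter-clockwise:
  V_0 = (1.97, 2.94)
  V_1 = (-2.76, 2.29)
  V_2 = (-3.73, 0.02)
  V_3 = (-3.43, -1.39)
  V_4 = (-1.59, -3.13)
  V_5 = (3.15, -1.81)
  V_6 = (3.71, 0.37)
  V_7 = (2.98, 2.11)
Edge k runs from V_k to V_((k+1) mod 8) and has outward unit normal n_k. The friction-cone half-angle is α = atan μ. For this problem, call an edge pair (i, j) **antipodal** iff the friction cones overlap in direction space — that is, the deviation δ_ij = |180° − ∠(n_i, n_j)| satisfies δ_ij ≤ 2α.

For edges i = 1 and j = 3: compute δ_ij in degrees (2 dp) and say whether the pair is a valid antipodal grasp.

δ = 110.26°, invalid

α = atan 0.7 = 34.99°;  2α = 69.98°
edge 1: e_1 = (-0.97, -2.27);  n_1 = (-0.9196, +0.3929)
edge 3: e_3 = (+1.84, -1.74);  n_3 = (-0.6871, -0.7266)
∠(n_1, n_3) = 69.74°
δ = |180° − 69.74°| = 110.26°
110.26° > 2α = 69.98°  →  invalid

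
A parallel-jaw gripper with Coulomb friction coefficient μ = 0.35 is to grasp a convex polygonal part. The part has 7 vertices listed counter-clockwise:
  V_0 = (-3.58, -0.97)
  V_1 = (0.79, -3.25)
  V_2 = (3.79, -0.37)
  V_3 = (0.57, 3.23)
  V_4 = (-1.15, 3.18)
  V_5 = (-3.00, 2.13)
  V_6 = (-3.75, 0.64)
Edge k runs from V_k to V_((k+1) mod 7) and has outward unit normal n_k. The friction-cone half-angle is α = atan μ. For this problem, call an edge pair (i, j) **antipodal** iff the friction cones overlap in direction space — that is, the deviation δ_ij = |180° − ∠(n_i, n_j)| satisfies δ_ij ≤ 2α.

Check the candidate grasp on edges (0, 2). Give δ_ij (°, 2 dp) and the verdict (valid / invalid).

α = atan 0.35 = 19.29°;  2α = 38.58°
edge 0: e_0 = (+4.37, -2.28);  n_0 = (-0.4626, -0.8866)
edge 2: e_2 = (-3.22, +3.60);  n_2 = (+0.7453, +0.6667)
∠(n_0, n_2) = 159.36°
δ = |180° − 159.36°| = 20.64°
20.64° ≤ 2α = 38.58°  →  valid

δ = 20.64°, valid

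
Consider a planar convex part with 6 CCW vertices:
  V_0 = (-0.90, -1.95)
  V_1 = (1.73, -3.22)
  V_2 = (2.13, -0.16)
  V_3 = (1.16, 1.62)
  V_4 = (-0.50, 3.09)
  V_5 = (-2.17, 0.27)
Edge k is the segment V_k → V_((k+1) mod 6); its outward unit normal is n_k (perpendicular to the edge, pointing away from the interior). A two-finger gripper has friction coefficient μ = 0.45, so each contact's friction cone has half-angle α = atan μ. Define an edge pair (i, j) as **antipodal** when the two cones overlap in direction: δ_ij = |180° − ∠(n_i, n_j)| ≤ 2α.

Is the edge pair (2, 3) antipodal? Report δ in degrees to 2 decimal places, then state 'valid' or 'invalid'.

α = atan 0.45 = 24.23°;  2α = 48.46°
edge 2: e_2 = (-0.97, +1.78);  n_2 = (+0.8781, +0.4785)
edge 3: e_3 = (-1.66, +1.47);  n_3 = (+0.6630, +0.7487)
∠(n_2, n_3) = 19.89°
δ = |180° − 19.89°| = 160.11°
160.11° > 2α = 48.46°  →  invalid

δ = 160.11°, invalid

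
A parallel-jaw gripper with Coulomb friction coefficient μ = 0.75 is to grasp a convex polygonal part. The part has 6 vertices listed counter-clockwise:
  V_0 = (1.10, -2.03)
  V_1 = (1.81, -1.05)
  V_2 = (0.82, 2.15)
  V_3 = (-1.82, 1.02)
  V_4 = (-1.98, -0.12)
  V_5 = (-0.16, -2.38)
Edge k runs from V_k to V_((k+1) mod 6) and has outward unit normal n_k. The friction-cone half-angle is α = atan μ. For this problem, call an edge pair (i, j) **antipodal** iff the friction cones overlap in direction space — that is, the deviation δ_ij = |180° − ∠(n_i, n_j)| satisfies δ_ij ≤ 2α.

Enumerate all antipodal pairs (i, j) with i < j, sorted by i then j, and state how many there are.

α = atan 0.75 = 36.87°;  2α = 73.74°
n_0 = (+0.8098, -0.5867)
n_1 = (+0.9553, +0.2956)
n_2 = (-0.3935, +0.9193)
n_3 = (-0.9903, +0.1390)
n_4 = (-0.7788, -0.6272)
n_5 = (+0.2676, -0.9635)
  (0,1): δ = 126.89°  ·
  (0,2): δ = 30.90°  ✓
  (0,3): δ = 27.93°  ✓
  (0,4): δ = 74.77°  ·
  (0,5): δ = 141.45°  ·
  (1,2): δ = 84.02°  ·
  (1,3): δ = 25.18°  ✓
  (1,4): δ = 21.65°  ✓
  (1,5): δ = 88.33°  ·
  (2,3): δ = 121.16°  ·
  (2,4): δ = 74.33°  ·
  (2,5): δ = 7.65°  ✓
  (3,4): δ = 133.17°  ·
  (3,5): δ = 66.49°  ✓
  (4,5): δ = 113.32°  ·
antipodal pairs: 6

count = 6; pairs: (0,2), (0,3), (1,3), (1,4), (2,5), (3,5)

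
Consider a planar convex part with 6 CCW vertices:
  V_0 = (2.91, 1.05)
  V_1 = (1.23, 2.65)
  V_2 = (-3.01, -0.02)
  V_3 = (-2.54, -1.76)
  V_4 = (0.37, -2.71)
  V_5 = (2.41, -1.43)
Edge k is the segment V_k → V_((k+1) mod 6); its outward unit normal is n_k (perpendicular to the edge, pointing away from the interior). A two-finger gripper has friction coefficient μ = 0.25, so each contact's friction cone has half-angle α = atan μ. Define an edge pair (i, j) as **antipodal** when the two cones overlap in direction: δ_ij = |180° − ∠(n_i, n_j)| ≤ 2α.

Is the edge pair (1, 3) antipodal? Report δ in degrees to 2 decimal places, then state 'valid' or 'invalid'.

δ = 50.28°, invalid

α = atan 0.25 = 14.04°;  2α = 28.07°
edge 1: e_1 = (-4.24, -2.67);  n_1 = (-0.5329, +0.8462)
edge 3: e_3 = (+2.91, -0.95);  n_3 = (-0.3103, -0.9506)
∠(n_1, n_3) = 129.72°
δ = |180° − 129.72°| = 50.28°
50.28° > 2α = 28.07°  →  invalid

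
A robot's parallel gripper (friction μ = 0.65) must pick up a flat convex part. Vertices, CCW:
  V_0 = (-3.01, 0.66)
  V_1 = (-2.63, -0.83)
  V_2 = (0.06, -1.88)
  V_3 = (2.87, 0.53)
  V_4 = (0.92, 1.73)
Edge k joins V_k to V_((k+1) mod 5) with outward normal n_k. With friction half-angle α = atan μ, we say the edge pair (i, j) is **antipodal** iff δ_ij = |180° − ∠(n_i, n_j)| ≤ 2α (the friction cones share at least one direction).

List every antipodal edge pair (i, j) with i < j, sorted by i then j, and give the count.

count = 5; pairs: (0,2), (0,3), (1,3), (1,4), (2,4)

α = atan 0.65 = 33.02°;  2α = 66.05°
n_0 = (-0.9690, -0.2471)
n_1 = (-0.3636, -0.9315)
n_2 = (+0.6510, -0.7591)
n_3 = (+0.5241, +0.8517)
n_4 = (-0.2627, +0.9649)
  (0,1): δ = 125.63°  ·
  (0,2): δ = 63.69°  ✓
  (0,3): δ = 44.09°  ✓
  (0,4): δ = 90.92°  ·
  (1,2): δ = 118.06°  ·
  (1,3): δ = 10.29°  ✓
  (1,4): δ = 36.55°  ✓
  (2,3): δ = 72.23°  ·
  (2,4): δ = 25.39°  ✓
  (3,4): δ = 133.16°  ·
antipodal pairs: 5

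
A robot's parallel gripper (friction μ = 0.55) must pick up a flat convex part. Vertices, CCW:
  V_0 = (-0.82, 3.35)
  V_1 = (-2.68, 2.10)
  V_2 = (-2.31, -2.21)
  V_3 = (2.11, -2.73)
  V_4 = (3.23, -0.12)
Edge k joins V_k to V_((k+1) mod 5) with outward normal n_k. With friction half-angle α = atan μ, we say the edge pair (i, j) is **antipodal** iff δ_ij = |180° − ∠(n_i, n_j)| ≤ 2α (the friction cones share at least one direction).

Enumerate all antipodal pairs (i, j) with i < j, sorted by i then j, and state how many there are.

α = atan 0.55 = 28.81°;  2α = 57.62°
n_0 = (-0.5578, +0.8300)
n_1 = (-0.9963, -0.0855)
n_2 = (-0.1168, -0.9932)
n_3 = (+0.9190, -0.3943)
n_4 = (+0.6506, +0.7594)
  (0,1): δ = 119.00°  ·
  (0,2): δ = 40.61°  ✓
  (0,3): δ = 32.87°  ✓
  (0,4): δ = 105.51°  ·
  (1,2): δ = 101.62°  ·
  (1,3): δ = 28.13°  ✓
  (1,4): δ = 44.50°  ✓
  (2,3): δ = 106.52°  ·
  (2,4): δ = 33.88°  ✓
  (3,4): δ = 107.36°  ·
antipodal pairs: 5

count = 5; pairs: (0,2), (0,3), (1,3), (1,4), (2,4)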